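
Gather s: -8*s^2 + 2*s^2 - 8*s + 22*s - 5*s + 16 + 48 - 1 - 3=-6*s^2 + 9*s + 60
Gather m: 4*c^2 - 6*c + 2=4*c^2 - 6*c + 2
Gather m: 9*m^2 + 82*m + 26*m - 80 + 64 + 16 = 9*m^2 + 108*m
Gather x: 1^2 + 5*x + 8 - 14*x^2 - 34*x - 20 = -14*x^2 - 29*x - 11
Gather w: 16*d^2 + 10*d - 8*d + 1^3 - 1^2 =16*d^2 + 2*d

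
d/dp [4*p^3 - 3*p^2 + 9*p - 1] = 12*p^2 - 6*p + 9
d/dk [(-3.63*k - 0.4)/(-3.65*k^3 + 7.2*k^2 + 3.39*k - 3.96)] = (-26.499*k^3 + 21.756*k^2 + 5.76*k + 15.7308)/(13.3225*k^6 - 52.56*k^5 + 27.093*k^4 + 77.724*k^3 - 45.5319*k^2 - 26.8488*k + 15.6816)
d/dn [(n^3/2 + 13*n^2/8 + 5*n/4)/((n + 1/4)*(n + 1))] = (16*n^4 + 40*n^3 + 37*n^2 + 26*n + 10)/(2*(16*n^4 + 40*n^3 + 33*n^2 + 10*n + 1))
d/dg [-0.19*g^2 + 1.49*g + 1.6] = 1.49 - 0.38*g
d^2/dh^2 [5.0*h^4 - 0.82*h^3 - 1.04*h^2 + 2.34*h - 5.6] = 60.0*h^2 - 4.92*h - 2.08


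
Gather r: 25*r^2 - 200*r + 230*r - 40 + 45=25*r^2 + 30*r + 5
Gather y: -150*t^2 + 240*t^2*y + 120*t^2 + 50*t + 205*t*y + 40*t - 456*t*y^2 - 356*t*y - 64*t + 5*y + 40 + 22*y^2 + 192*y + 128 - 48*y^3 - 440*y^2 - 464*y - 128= -30*t^2 + 26*t - 48*y^3 + y^2*(-456*t - 418) + y*(240*t^2 - 151*t - 267) + 40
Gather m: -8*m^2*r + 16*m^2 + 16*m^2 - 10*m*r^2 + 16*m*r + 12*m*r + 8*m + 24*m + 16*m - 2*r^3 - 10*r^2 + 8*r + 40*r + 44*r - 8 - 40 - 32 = m^2*(32 - 8*r) + m*(-10*r^2 + 28*r + 48) - 2*r^3 - 10*r^2 + 92*r - 80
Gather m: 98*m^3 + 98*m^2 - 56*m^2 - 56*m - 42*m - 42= 98*m^3 + 42*m^2 - 98*m - 42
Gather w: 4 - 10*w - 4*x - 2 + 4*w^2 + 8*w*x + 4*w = 4*w^2 + w*(8*x - 6) - 4*x + 2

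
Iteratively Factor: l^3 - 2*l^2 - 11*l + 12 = (l - 1)*(l^2 - l - 12) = (l - 1)*(l + 3)*(l - 4)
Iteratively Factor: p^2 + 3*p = (p + 3)*(p)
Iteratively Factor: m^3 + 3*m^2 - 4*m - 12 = (m - 2)*(m^2 + 5*m + 6) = (m - 2)*(m + 2)*(m + 3)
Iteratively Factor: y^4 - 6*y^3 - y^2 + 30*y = (y + 2)*(y^3 - 8*y^2 + 15*y) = (y - 5)*(y + 2)*(y^2 - 3*y) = (y - 5)*(y - 3)*(y + 2)*(y)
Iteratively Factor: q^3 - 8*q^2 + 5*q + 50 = (q - 5)*(q^2 - 3*q - 10) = (q - 5)^2*(q + 2)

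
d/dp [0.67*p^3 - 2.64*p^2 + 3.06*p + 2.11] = 2.01*p^2 - 5.28*p + 3.06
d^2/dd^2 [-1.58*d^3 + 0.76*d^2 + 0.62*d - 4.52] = 1.52 - 9.48*d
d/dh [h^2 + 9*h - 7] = 2*h + 9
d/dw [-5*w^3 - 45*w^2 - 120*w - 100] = -15*w^2 - 90*w - 120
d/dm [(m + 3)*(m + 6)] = 2*m + 9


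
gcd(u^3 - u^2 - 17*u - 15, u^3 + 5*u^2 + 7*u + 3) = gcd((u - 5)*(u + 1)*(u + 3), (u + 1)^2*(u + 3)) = u^2 + 4*u + 3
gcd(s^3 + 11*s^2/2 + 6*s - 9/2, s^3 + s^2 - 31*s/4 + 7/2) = s - 1/2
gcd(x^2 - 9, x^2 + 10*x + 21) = x + 3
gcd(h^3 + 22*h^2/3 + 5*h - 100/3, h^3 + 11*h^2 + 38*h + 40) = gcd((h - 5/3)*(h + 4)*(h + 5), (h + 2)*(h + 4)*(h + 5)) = h^2 + 9*h + 20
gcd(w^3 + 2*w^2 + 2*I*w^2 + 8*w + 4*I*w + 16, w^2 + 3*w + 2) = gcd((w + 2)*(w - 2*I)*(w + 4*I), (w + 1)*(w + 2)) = w + 2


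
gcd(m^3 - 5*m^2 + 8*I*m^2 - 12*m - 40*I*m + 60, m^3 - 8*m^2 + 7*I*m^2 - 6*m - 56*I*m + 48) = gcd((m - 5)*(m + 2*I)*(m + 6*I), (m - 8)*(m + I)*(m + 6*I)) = m + 6*I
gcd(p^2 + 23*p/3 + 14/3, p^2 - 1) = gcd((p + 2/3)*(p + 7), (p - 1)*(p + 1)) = 1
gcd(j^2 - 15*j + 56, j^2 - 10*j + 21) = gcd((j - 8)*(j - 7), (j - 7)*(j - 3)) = j - 7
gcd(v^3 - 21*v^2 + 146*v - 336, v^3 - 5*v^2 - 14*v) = v - 7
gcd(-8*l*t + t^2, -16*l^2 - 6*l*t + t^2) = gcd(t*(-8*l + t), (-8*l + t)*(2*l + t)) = -8*l + t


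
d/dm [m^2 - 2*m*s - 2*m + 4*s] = 2*m - 2*s - 2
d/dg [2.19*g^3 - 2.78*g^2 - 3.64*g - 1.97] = 6.57*g^2 - 5.56*g - 3.64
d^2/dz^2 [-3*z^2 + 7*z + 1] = -6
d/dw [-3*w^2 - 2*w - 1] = -6*w - 2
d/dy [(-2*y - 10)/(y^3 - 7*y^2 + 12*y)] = 4*(y^3 + 4*y^2 - 35*y + 30)/(y^2*(y^4 - 14*y^3 + 73*y^2 - 168*y + 144))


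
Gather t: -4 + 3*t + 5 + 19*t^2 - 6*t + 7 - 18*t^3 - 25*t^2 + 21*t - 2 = -18*t^3 - 6*t^2 + 18*t + 6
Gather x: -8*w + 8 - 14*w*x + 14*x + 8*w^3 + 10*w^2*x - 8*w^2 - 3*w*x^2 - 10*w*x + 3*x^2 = 8*w^3 - 8*w^2 - 8*w + x^2*(3 - 3*w) + x*(10*w^2 - 24*w + 14) + 8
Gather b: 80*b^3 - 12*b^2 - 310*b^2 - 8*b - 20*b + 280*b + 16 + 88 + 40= 80*b^3 - 322*b^2 + 252*b + 144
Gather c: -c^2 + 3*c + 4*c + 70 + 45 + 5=-c^2 + 7*c + 120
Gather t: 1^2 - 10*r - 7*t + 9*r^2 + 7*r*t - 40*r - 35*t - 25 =9*r^2 - 50*r + t*(7*r - 42) - 24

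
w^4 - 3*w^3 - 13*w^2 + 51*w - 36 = (w - 3)^2*(w - 1)*(w + 4)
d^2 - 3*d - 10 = (d - 5)*(d + 2)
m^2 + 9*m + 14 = (m + 2)*(m + 7)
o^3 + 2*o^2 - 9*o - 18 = (o - 3)*(o + 2)*(o + 3)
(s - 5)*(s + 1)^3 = s^4 - 2*s^3 - 12*s^2 - 14*s - 5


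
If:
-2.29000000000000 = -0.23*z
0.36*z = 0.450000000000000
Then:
No Solution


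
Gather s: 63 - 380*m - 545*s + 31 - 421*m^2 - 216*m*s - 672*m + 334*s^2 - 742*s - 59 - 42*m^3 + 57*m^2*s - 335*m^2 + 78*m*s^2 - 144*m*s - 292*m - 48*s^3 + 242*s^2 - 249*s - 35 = -42*m^3 - 756*m^2 - 1344*m - 48*s^3 + s^2*(78*m + 576) + s*(57*m^2 - 360*m - 1536)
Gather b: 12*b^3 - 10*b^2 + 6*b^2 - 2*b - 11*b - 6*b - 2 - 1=12*b^3 - 4*b^2 - 19*b - 3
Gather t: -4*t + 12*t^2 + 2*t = 12*t^2 - 2*t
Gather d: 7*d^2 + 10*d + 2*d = 7*d^2 + 12*d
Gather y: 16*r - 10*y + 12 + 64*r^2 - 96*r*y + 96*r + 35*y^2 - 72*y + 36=64*r^2 + 112*r + 35*y^2 + y*(-96*r - 82) + 48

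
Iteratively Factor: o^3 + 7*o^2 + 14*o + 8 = (o + 2)*(o^2 + 5*o + 4) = (o + 2)*(o + 4)*(o + 1)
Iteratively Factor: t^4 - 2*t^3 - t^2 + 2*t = (t - 2)*(t^3 - t) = t*(t - 2)*(t^2 - 1) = t*(t - 2)*(t + 1)*(t - 1)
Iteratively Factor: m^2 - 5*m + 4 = (m - 4)*(m - 1)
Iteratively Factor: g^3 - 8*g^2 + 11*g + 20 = (g - 5)*(g^2 - 3*g - 4) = (g - 5)*(g - 4)*(g + 1)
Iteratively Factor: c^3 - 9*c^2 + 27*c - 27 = (c - 3)*(c^2 - 6*c + 9) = (c - 3)^2*(c - 3)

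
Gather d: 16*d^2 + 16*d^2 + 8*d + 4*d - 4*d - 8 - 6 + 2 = 32*d^2 + 8*d - 12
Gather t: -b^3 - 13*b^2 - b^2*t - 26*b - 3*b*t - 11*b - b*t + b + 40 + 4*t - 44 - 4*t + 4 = -b^3 - 13*b^2 - 36*b + t*(-b^2 - 4*b)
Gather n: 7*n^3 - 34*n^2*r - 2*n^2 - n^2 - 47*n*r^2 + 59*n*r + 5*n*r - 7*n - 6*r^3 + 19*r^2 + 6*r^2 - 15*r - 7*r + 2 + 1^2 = 7*n^3 + n^2*(-34*r - 3) + n*(-47*r^2 + 64*r - 7) - 6*r^3 + 25*r^2 - 22*r + 3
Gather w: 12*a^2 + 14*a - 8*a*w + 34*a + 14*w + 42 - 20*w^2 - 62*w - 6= 12*a^2 + 48*a - 20*w^2 + w*(-8*a - 48) + 36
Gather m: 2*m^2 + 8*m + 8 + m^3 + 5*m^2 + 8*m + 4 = m^3 + 7*m^2 + 16*m + 12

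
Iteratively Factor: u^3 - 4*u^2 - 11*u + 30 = (u - 2)*(u^2 - 2*u - 15) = (u - 5)*(u - 2)*(u + 3)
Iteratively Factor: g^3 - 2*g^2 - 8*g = (g)*(g^2 - 2*g - 8) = g*(g + 2)*(g - 4)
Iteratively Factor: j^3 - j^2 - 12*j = (j)*(j^2 - j - 12) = j*(j - 4)*(j + 3)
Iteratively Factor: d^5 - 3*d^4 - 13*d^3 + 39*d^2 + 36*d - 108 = (d + 3)*(d^4 - 6*d^3 + 5*d^2 + 24*d - 36) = (d - 3)*(d + 3)*(d^3 - 3*d^2 - 4*d + 12) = (d - 3)*(d - 2)*(d + 3)*(d^2 - d - 6) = (d - 3)^2*(d - 2)*(d + 3)*(d + 2)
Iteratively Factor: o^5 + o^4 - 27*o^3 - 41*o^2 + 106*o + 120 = (o + 1)*(o^4 - 27*o^2 - 14*o + 120) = (o - 5)*(o + 1)*(o^3 + 5*o^2 - 2*o - 24) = (o - 5)*(o - 2)*(o + 1)*(o^2 + 7*o + 12) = (o - 5)*(o - 2)*(o + 1)*(o + 4)*(o + 3)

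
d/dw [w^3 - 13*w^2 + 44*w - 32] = 3*w^2 - 26*w + 44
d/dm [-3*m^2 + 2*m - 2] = 2 - 6*m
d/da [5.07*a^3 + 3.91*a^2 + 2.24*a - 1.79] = 15.21*a^2 + 7.82*a + 2.24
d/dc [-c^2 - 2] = -2*c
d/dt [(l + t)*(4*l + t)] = 5*l + 2*t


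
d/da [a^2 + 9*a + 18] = 2*a + 9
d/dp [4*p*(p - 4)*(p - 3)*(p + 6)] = 16*p^3 - 12*p^2 - 240*p + 288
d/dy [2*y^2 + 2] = 4*y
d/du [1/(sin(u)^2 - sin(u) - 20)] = (1 - 2*sin(u))*cos(u)/(sin(u) + cos(u)^2 + 19)^2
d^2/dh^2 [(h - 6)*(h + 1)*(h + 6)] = 6*h + 2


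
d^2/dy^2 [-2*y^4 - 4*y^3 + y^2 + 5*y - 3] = -24*y^2 - 24*y + 2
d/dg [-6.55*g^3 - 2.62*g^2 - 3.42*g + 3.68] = -19.65*g^2 - 5.24*g - 3.42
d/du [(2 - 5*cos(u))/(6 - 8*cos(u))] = 7*sin(u)/(2*(4*cos(u) - 3)^2)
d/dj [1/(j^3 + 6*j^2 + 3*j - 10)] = 3*(-j^2 - 4*j - 1)/(j^3 + 6*j^2 + 3*j - 10)^2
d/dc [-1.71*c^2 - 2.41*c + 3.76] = -3.42*c - 2.41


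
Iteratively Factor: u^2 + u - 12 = (u + 4)*(u - 3)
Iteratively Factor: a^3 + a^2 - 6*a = (a - 2)*(a^2 + 3*a) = (a - 2)*(a + 3)*(a)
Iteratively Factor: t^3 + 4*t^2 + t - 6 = (t + 2)*(t^2 + 2*t - 3) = (t - 1)*(t + 2)*(t + 3)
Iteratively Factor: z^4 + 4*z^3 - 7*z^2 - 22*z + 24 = (z - 2)*(z^3 + 6*z^2 + 5*z - 12) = (z - 2)*(z + 3)*(z^2 + 3*z - 4) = (z - 2)*(z - 1)*(z + 3)*(z + 4)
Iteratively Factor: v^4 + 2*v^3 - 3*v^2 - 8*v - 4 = (v - 2)*(v^3 + 4*v^2 + 5*v + 2) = (v - 2)*(v + 1)*(v^2 + 3*v + 2) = (v - 2)*(v + 1)^2*(v + 2)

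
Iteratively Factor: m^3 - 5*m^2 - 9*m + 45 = (m - 5)*(m^2 - 9) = (m - 5)*(m - 3)*(m + 3)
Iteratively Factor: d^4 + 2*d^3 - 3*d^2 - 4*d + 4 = (d + 2)*(d^3 - 3*d + 2) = (d - 1)*(d + 2)*(d^2 + d - 2) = (d - 1)*(d + 2)^2*(d - 1)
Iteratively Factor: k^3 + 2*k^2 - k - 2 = (k - 1)*(k^2 + 3*k + 2) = (k - 1)*(k + 1)*(k + 2)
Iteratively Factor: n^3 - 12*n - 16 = (n + 2)*(n^2 - 2*n - 8) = (n - 4)*(n + 2)*(n + 2)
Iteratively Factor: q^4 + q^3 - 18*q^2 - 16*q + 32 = (q - 1)*(q^3 + 2*q^2 - 16*q - 32) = (q - 1)*(q + 2)*(q^2 - 16) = (q - 4)*(q - 1)*(q + 2)*(q + 4)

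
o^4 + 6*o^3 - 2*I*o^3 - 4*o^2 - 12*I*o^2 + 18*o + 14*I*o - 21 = (o + 7)*(o - 3*I)*(-I*o + 1)*(I*o - I)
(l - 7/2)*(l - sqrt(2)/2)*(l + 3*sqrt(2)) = l^3 - 7*l^2/2 + 5*sqrt(2)*l^2/2 - 35*sqrt(2)*l/4 - 3*l + 21/2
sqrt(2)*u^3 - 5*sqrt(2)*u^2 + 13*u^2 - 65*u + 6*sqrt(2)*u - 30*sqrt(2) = (u - 5)*(u + 6*sqrt(2))*(sqrt(2)*u + 1)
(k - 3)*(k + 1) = k^2 - 2*k - 3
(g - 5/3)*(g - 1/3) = g^2 - 2*g + 5/9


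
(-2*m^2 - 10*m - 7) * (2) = -4*m^2 - 20*m - 14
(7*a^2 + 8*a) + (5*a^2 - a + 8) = 12*a^2 + 7*a + 8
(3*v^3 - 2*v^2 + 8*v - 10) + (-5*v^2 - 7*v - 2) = 3*v^3 - 7*v^2 + v - 12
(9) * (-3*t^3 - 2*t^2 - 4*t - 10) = -27*t^3 - 18*t^2 - 36*t - 90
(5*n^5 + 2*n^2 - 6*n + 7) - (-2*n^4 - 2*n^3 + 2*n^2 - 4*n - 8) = 5*n^5 + 2*n^4 + 2*n^3 - 2*n + 15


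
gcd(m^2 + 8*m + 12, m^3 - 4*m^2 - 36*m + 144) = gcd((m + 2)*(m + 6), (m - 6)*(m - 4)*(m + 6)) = m + 6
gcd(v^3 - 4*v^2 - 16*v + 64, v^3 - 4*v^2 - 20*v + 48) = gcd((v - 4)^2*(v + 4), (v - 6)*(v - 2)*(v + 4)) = v + 4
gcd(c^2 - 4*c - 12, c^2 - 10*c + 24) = c - 6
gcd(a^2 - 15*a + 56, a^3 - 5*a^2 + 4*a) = 1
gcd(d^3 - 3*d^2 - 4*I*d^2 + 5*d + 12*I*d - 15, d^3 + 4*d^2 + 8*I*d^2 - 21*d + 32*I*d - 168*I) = d - 3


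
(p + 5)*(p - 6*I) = p^2 + 5*p - 6*I*p - 30*I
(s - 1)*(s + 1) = s^2 - 1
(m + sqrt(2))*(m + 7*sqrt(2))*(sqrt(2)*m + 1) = sqrt(2)*m^3 + 17*m^2 + 22*sqrt(2)*m + 14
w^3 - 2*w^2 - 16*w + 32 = (w - 4)*(w - 2)*(w + 4)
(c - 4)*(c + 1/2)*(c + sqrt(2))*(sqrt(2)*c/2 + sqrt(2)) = sqrt(2)*c^4/2 - 3*sqrt(2)*c^3/4 + c^3 - 9*sqrt(2)*c^2/2 - 3*c^2/2 - 9*c - 2*sqrt(2)*c - 4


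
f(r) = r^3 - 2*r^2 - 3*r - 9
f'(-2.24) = 21.01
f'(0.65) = -4.33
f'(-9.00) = 276.00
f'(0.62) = -4.33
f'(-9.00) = 276.00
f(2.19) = -14.66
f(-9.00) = -873.00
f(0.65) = -11.52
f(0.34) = -10.21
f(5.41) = 74.57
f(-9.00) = -873.00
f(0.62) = -11.39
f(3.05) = -8.38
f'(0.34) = -4.01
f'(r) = 3*r^2 - 4*r - 3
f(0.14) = -9.46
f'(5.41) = 63.16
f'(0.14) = -3.50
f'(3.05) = 12.71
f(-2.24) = -23.55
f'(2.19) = 2.63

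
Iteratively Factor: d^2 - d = (d)*(d - 1)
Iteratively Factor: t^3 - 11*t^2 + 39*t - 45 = (t - 5)*(t^2 - 6*t + 9) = (t - 5)*(t - 3)*(t - 3)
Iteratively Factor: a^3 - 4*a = (a)*(a^2 - 4) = a*(a - 2)*(a + 2)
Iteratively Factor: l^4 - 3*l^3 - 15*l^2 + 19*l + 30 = (l - 5)*(l^3 + 2*l^2 - 5*l - 6) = (l - 5)*(l + 3)*(l^2 - l - 2) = (l - 5)*(l - 2)*(l + 3)*(l + 1)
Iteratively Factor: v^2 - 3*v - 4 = (v - 4)*(v + 1)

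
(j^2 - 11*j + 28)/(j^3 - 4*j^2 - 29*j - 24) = (-j^2 + 11*j - 28)/(-j^3 + 4*j^2 + 29*j + 24)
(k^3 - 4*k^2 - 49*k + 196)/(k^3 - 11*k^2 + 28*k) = (k + 7)/k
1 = 1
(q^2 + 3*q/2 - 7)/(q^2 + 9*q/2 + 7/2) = (q - 2)/(q + 1)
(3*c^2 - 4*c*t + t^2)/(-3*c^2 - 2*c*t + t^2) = (-c + t)/(c + t)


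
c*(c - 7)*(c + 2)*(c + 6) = c^4 + c^3 - 44*c^2 - 84*c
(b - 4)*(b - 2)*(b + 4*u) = b^3 + 4*b^2*u - 6*b^2 - 24*b*u + 8*b + 32*u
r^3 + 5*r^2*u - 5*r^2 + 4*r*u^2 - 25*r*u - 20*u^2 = (r - 5)*(r + u)*(r + 4*u)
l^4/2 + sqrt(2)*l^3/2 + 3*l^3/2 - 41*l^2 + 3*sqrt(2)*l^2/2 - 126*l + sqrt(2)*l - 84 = (l/2 + 1/2)*(l + 2)*(l - 6*sqrt(2))*(l + 7*sqrt(2))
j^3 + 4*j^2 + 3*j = j*(j + 1)*(j + 3)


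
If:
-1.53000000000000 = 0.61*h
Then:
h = -2.51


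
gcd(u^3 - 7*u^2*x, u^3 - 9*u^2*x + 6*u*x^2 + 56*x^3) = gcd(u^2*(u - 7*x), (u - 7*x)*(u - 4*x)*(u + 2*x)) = -u + 7*x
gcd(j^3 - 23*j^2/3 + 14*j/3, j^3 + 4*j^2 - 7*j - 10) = 1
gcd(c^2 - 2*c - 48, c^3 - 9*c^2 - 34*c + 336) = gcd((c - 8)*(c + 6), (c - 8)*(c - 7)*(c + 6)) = c^2 - 2*c - 48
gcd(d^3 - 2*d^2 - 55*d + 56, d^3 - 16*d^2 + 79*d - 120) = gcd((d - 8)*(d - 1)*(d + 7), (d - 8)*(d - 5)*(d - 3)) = d - 8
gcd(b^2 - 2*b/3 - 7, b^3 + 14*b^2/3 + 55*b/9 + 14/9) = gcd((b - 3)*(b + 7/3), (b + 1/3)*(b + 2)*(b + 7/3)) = b + 7/3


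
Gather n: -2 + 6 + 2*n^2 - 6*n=2*n^2 - 6*n + 4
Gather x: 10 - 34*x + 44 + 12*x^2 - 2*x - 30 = 12*x^2 - 36*x + 24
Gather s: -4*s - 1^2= -4*s - 1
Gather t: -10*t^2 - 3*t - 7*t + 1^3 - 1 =-10*t^2 - 10*t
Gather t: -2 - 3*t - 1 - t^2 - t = -t^2 - 4*t - 3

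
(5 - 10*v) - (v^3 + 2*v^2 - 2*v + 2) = -v^3 - 2*v^2 - 8*v + 3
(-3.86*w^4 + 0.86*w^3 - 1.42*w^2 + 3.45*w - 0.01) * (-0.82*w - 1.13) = 3.1652*w^5 + 3.6566*w^4 + 0.1926*w^3 - 1.2244*w^2 - 3.8903*w + 0.0113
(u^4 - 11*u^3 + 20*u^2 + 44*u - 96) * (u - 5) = u^5 - 16*u^4 + 75*u^3 - 56*u^2 - 316*u + 480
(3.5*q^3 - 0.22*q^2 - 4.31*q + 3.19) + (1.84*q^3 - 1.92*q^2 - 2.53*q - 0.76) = 5.34*q^3 - 2.14*q^2 - 6.84*q + 2.43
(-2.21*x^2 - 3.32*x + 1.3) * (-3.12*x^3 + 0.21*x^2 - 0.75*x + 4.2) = 6.8952*x^5 + 9.8943*x^4 - 3.0957*x^3 - 6.519*x^2 - 14.919*x + 5.46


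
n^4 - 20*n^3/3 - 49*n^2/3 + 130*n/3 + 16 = (n - 8)*(n - 2)*(n + 1/3)*(n + 3)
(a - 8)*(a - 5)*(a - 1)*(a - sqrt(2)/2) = a^4 - 14*a^3 - sqrt(2)*a^3/2 + 7*sqrt(2)*a^2 + 53*a^2 - 40*a - 53*sqrt(2)*a/2 + 20*sqrt(2)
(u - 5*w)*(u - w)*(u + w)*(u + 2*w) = u^4 - 3*u^3*w - 11*u^2*w^2 + 3*u*w^3 + 10*w^4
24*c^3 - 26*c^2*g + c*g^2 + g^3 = (-4*c + g)*(-c + g)*(6*c + g)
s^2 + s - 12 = (s - 3)*(s + 4)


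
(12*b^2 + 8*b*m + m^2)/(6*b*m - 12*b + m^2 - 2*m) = (2*b + m)/(m - 2)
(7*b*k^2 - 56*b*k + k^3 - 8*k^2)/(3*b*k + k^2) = (7*b*k - 56*b + k^2 - 8*k)/(3*b + k)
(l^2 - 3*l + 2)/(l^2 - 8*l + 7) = (l - 2)/(l - 7)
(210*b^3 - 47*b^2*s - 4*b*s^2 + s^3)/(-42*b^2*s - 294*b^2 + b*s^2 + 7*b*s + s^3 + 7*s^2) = (-5*b + s)/(s + 7)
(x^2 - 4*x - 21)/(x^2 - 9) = (x - 7)/(x - 3)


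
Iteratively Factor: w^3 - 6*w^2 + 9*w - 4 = (w - 4)*(w^2 - 2*w + 1) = (w - 4)*(w - 1)*(w - 1)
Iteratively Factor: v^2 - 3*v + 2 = (v - 2)*(v - 1)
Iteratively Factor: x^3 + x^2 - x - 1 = (x - 1)*(x^2 + 2*x + 1) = (x - 1)*(x + 1)*(x + 1)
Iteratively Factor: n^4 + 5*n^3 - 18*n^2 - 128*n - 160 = (n + 4)*(n^3 + n^2 - 22*n - 40) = (n - 5)*(n + 4)*(n^2 + 6*n + 8) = (n - 5)*(n + 4)^2*(n + 2)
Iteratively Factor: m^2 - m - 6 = (m + 2)*(m - 3)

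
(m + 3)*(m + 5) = m^2 + 8*m + 15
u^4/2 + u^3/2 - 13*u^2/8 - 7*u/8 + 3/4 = (u/2 + 1/2)*(u - 3/2)*(u - 1/2)*(u + 2)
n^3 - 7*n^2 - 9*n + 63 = (n - 7)*(n - 3)*(n + 3)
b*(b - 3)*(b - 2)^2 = b^4 - 7*b^3 + 16*b^2 - 12*b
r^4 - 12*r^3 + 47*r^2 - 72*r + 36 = (r - 6)*(r - 3)*(r - 2)*(r - 1)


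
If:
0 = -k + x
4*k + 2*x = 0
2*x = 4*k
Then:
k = 0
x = 0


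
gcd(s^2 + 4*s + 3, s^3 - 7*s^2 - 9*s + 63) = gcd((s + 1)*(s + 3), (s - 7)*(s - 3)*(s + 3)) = s + 3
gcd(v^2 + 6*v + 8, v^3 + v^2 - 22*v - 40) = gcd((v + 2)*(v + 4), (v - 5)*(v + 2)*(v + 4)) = v^2 + 6*v + 8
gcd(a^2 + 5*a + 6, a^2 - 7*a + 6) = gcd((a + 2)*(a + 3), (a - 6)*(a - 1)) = 1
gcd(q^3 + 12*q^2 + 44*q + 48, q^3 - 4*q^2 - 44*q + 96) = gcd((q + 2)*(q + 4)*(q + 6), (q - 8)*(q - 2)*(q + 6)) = q + 6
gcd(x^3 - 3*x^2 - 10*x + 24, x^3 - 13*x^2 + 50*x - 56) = x^2 - 6*x + 8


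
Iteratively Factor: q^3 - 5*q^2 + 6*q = (q - 2)*(q^2 - 3*q) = q*(q - 2)*(q - 3)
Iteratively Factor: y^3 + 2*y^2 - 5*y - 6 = (y + 3)*(y^2 - y - 2) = (y + 1)*(y + 3)*(y - 2)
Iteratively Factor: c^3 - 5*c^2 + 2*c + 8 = (c - 4)*(c^2 - c - 2) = (c - 4)*(c - 2)*(c + 1)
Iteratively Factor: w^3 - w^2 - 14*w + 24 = (w - 2)*(w^2 + w - 12) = (w - 3)*(w - 2)*(w + 4)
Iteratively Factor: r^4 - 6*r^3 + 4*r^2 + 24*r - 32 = (r + 2)*(r^3 - 8*r^2 + 20*r - 16) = (r - 2)*(r + 2)*(r^2 - 6*r + 8) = (r - 2)^2*(r + 2)*(r - 4)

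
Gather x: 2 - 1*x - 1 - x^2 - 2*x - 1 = -x^2 - 3*x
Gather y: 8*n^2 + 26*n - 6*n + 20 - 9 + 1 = 8*n^2 + 20*n + 12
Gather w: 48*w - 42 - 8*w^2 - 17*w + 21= -8*w^2 + 31*w - 21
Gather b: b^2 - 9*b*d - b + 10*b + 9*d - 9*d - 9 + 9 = b^2 + b*(9 - 9*d)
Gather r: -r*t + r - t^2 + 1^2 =r*(1 - t) - t^2 + 1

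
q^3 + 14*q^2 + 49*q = q*(q + 7)^2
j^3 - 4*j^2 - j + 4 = (j - 4)*(j - 1)*(j + 1)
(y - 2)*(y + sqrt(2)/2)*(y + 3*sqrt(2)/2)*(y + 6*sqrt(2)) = y^4 - 2*y^3 + 8*sqrt(2)*y^3 - 16*sqrt(2)*y^2 + 51*y^2/2 - 51*y + 9*sqrt(2)*y - 18*sqrt(2)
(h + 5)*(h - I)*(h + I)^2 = h^4 + 5*h^3 + I*h^3 + h^2 + 5*I*h^2 + 5*h + I*h + 5*I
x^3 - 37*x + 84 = (x - 4)*(x - 3)*(x + 7)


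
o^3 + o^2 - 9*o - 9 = (o - 3)*(o + 1)*(o + 3)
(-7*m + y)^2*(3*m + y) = 147*m^3 + 7*m^2*y - 11*m*y^2 + y^3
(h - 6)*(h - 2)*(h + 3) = h^3 - 5*h^2 - 12*h + 36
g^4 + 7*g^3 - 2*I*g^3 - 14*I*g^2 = g^2*(g + 7)*(g - 2*I)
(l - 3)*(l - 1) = l^2 - 4*l + 3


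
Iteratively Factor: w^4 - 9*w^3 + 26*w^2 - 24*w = (w)*(w^3 - 9*w^2 + 26*w - 24) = w*(w - 4)*(w^2 - 5*w + 6) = w*(w - 4)*(w - 2)*(w - 3)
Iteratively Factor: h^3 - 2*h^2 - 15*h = (h - 5)*(h^2 + 3*h) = (h - 5)*(h + 3)*(h)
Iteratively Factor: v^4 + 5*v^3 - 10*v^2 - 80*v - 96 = (v + 3)*(v^3 + 2*v^2 - 16*v - 32) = (v + 2)*(v + 3)*(v^2 - 16) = (v + 2)*(v + 3)*(v + 4)*(v - 4)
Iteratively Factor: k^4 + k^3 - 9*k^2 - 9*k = (k - 3)*(k^3 + 4*k^2 + 3*k) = (k - 3)*(k + 3)*(k^2 + k) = (k - 3)*(k + 1)*(k + 3)*(k)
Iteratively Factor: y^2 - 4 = (y + 2)*(y - 2)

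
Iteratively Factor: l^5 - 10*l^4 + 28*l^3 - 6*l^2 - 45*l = (l - 5)*(l^4 - 5*l^3 + 3*l^2 + 9*l) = (l - 5)*(l + 1)*(l^3 - 6*l^2 + 9*l) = (l - 5)*(l - 3)*(l + 1)*(l^2 - 3*l) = l*(l - 5)*(l - 3)*(l + 1)*(l - 3)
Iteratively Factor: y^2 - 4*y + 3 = (y - 3)*(y - 1)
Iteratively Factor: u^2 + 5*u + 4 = (u + 4)*(u + 1)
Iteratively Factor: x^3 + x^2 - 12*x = (x - 3)*(x^2 + 4*x) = (x - 3)*(x + 4)*(x)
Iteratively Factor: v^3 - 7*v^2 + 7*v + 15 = (v - 5)*(v^2 - 2*v - 3) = (v - 5)*(v - 3)*(v + 1)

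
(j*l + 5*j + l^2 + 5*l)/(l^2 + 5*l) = (j + l)/l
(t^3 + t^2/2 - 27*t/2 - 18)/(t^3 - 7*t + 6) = (t^2 - 5*t/2 - 6)/(t^2 - 3*t + 2)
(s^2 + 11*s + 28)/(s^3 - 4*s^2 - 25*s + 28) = (s + 7)/(s^2 - 8*s + 7)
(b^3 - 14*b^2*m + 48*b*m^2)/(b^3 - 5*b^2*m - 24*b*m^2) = (b - 6*m)/(b + 3*m)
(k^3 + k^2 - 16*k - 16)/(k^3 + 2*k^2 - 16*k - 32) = (k + 1)/(k + 2)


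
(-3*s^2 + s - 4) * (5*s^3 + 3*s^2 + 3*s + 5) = -15*s^5 - 4*s^4 - 26*s^3 - 24*s^2 - 7*s - 20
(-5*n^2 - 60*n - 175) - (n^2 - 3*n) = -6*n^2 - 57*n - 175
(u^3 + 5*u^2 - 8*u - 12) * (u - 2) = u^4 + 3*u^3 - 18*u^2 + 4*u + 24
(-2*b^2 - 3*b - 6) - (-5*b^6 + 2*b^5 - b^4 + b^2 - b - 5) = 5*b^6 - 2*b^5 + b^4 - 3*b^2 - 2*b - 1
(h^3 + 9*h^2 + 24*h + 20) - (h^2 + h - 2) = h^3 + 8*h^2 + 23*h + 22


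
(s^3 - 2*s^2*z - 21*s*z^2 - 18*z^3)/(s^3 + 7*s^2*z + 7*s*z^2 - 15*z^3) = (-s^2 + 5*s*z + 6*z^2)/(-s^2 - 4*s*z + 5*z^2)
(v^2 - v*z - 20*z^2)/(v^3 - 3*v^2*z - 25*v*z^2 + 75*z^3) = (-v - 4*z)/(-v^2 - 2*v*z + 15*z^2)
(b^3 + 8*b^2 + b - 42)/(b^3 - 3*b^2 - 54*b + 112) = (b + 3)/(b - 8)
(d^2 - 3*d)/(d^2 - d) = (d - 3)/(d - 1)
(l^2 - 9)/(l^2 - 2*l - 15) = (l - 3)/(l - 5)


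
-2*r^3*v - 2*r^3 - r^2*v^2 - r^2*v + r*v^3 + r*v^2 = (-2*r + v)*(r + v)*(r*v + r)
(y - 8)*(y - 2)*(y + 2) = y^3 - 8*y^2 - 4*y + 32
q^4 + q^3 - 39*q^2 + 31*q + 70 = (q - 5)*(q - 2)*(q + 1)*(q + 7)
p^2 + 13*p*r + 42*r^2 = (p + 6*r)*(p + 7*r)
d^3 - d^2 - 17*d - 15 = (d - 5)*(d + 1)*(d + 3)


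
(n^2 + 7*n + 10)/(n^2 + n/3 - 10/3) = 3*(n + 5)/(3*n - 5)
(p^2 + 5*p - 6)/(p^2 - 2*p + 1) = (p + 6)/(p - 1)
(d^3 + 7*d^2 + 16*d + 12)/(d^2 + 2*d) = d + 5 + 6/d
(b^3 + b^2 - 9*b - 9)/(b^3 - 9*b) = (b + 1)/b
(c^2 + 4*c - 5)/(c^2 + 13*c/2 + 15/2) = 2*(c - 1)/(2*c + 3)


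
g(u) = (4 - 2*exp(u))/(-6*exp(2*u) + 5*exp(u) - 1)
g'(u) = (4 - 2*exp(u))*(12*exp(2*u) - 5*exp(u))/(-6*exp(2*u) + 5*exp(u) - 1)^2 - 2*exp(u)/(-6*exp(2*u) + 5*exp(u) - 1)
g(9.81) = 0.00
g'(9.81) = -0.00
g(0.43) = -0.12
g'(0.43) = 0.75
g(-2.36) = -6.56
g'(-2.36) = -3.79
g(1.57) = 0.05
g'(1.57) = -0.02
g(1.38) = 0.05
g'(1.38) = -0.01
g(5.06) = 0.00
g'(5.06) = -0.00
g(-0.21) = -2.67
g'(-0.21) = 13.35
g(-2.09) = -7.93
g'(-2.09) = -6.76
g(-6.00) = -4.05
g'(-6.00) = -0.05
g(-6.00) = -4.05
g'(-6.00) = -0.05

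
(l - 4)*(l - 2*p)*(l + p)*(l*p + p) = l^4*p - l^3*p^2 - 3*l^3*p - 2*l^2*p^3 + 3*l^2*p^2 - 4*l^2*p + 6*l*p^3 + 4*l*p^2 + 8*p^3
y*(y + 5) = y^2 + 5*y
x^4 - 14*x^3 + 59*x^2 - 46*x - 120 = (x - 6)*(x - 5)*(x - 4)*(x + 1)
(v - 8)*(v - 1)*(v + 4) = v^3 - 5*v^2 - 28*v + 32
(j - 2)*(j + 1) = j^2 - j - 2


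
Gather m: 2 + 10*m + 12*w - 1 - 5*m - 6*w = 5*m + 6*w + 1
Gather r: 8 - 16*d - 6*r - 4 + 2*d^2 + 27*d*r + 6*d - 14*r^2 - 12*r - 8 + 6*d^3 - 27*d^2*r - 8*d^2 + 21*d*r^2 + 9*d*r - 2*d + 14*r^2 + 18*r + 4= 6*d^3 - 6*d^2 + 21*d*r^2 - 12*d + r*(-27*d^2 + 36*d)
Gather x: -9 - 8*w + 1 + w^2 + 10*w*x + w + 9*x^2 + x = w^2 - 7*w + 9*x^2 + x*(10*w + 1) - 8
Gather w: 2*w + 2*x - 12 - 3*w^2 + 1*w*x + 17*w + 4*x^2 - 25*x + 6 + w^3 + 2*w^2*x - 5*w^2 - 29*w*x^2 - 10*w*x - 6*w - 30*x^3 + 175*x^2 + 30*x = w^3 + w^2*(2*x - 8) + w*(-29*x^2 - 9*x + 13) - 30*x^3 + 179*x^2 + 7*x - 6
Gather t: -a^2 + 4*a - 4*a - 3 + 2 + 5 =4 - a^2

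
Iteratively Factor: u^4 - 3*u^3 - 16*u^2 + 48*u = (u - 4)*(u^3 + u^2 - 12*u) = (u - 4)*(u + 4)*(u^2 - 3*u) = u*(u - 4)*(u + 4)*(u - 3)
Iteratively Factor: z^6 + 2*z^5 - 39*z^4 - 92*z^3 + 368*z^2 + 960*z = (z)*(z^5 + 2*z^4 - 39*z^3 - 92*z^2 + 368*z + 960) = z*(z + 4)*(z^4 - 2*z^3 - 31*z^2 + 32*z + 240) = z*(z - 4)*(z + 4)*(z^3 + 2*z^2 - 23*z - 60) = z*(z - 4)*(z + 4)^2*(z^2 - 2*z - 15) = z*(z - 4)*(z + 3)*(z + 4)^2*(z - 5)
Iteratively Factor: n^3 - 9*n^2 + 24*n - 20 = (n - 2)*(n^2 - 7*n + 10) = (n - 2)^2*(n - 5)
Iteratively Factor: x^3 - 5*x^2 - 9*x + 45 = (x - 5)*(x^2 - 9) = (x - 5)*(x - 3)*(x + 3)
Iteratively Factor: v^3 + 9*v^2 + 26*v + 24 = (v + 2)*(v^2 + 7*v + 12) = (v + 2)*(v + 3)*(v + 4)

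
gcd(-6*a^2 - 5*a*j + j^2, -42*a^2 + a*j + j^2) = 6*a - j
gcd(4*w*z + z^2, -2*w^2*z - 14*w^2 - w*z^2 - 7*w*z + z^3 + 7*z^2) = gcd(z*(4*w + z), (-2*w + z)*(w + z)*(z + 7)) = 1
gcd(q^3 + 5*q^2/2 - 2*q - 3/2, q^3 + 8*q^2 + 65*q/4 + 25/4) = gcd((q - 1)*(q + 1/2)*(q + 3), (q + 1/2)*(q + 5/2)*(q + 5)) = q + 1/2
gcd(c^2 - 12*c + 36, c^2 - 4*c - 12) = c - 6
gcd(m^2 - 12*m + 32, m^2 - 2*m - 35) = 1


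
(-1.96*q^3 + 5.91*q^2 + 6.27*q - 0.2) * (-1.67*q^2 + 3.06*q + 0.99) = 3.2732*q^5 - 15.8673*q^4 + 5.6733*q^3 + 25.3711*q^2 + 5.5953*q - 0.198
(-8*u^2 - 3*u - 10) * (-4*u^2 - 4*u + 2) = 32*u^4 + 44*u^3 + 36*u^2 + 34*u - 20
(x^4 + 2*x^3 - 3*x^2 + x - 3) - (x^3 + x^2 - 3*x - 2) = x^4 + x^3 - 4*x^2 + 4*x - 1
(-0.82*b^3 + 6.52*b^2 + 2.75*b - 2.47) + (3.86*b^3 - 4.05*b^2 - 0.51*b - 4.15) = 3.04*b^3 + 2.47*b^2 + 2.24*b - 6.62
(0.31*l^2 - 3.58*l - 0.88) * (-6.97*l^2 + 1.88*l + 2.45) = -2.1607*l^4 + 25.5354*l^3 + 0.1627*l^2 - 10.4254*l - 2.156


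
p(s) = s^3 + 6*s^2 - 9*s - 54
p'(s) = 3*s^2 + 12*s - 9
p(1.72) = -46.64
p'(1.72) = 20.52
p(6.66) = 447.60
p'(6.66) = 203.99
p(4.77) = 148.12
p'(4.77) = 116.50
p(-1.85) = -23.15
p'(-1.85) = -20.93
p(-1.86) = -22.94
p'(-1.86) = -20.94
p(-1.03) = -39.46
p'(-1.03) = -18.18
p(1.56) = -49.64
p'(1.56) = 17.02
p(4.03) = 72.63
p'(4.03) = 88.08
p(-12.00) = -810.00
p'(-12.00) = 279.00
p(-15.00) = -1944.00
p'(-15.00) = 486.00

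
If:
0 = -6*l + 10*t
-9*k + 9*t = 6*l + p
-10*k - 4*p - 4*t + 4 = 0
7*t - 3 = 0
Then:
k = -2/13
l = 5/7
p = 87/91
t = 3/7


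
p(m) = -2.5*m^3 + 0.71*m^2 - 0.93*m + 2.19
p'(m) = -7.5*m^2 + 1.42*m - 0.93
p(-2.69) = 58.49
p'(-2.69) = -59.02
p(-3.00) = 78.87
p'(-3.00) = -72.69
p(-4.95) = 327.41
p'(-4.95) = -191.73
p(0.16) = 2.05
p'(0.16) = -0.89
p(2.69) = -43.84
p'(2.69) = -51.38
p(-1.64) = 16.65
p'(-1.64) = -23.43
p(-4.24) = 209.46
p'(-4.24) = -141.78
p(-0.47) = 3.04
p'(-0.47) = -3.25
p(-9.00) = 1890.57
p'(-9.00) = -621.21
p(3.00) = -61.71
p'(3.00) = -64.17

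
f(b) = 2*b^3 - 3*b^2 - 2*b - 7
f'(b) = 6*b^2 - 6*b - 2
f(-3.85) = -157.90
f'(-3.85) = 110.04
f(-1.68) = -21.59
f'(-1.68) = 25.01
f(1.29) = -10.28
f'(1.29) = 0.24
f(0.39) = -8.12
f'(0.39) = -3.43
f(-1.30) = -13.86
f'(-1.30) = 15.94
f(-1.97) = -29.99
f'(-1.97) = 33.11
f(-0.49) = -6.98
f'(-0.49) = 2.38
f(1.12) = -10.19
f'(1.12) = -1.19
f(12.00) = 2993.00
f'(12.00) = 790.00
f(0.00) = -7.00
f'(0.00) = -2.00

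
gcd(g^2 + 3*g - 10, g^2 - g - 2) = g - 2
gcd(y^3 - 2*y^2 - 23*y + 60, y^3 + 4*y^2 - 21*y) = y - 3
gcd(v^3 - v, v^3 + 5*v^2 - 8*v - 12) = v + 1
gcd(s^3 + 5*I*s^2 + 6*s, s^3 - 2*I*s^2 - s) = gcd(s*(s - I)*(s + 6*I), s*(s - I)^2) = s^2 - I*s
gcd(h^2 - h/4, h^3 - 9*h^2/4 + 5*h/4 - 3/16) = h - 1/4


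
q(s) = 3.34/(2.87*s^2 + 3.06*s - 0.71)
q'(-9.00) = 0.00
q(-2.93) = 0.22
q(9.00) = 0.01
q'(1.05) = -0.95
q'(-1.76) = 3.01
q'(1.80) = -0.23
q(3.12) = 0.09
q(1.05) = 0.59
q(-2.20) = 0.52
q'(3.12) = -0.05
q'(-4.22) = 0.05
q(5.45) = 0.03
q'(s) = 3.34*(-5.74*s - 3.06)/(2.87*s^2 + 3.06*s - 0.71)^2 = (-19.1716*s - 10.2204)/(2.87*s^2 + 3.06*s - 0.71)^2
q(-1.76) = 1.20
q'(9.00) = -0.00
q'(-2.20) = 0.77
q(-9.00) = 0.02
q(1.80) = 0.24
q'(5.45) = -0.01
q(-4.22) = 0.09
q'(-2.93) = 0.21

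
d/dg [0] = 0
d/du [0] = 0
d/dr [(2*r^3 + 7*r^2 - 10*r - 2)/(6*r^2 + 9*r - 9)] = (4*r^4 + 12*r^3 + 23*r^2 - 34*r + 36)/(3*(4*r^4 + 12*r^3 - 3*r^2 - 18*r + 9))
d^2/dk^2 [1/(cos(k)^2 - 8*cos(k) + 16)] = 2*(-4*cos(k) - cos(2*k) + 2)/(cos(k) - 4)^4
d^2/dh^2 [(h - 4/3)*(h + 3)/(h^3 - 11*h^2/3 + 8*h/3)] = 2*(27*h^6 + 135*h^5 - 1359*h^4 + 3917*h^3 - 5220*h^2 + 3168*h - 768)/(h^3*(27*h^6 - 297*h^5 + 1305*h^4 - 2915*h^3 + 3480*h^2 - 2112*h + 512))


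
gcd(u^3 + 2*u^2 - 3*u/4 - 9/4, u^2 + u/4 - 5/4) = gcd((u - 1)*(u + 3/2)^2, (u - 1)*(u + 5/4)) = u - 1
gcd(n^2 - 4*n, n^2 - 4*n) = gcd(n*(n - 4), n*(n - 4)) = n^2 - 4*n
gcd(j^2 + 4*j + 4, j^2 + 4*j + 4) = j^2 + 4*j + 4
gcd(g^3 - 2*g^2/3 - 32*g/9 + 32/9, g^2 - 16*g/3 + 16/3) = g - 4/3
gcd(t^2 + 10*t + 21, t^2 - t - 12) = t + 3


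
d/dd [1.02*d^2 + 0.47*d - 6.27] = 2.04*d + 0.47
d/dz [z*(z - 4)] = 2*z - 4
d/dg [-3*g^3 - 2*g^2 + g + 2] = -9*g^2 - 4*g + 1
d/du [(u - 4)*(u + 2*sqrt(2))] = 2*u - 4 + 2*sqrt(2)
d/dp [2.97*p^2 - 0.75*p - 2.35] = 5.94*p - 0.75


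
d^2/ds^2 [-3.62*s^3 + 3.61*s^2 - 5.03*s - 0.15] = 7.22 - 21.72*s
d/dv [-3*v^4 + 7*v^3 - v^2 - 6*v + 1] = -12*v^3 + 21*v^2 - 2*v - 6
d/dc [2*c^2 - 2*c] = 4*c - 2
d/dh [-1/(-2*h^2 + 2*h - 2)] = (1/2 - h)/(h^2 - h + 1)^2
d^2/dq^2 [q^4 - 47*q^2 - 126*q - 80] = 12*q^2 - 94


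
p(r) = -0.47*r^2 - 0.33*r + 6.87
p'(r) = -0.94*r - 0.33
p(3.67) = -0.67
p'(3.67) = -3.78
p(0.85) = 6.25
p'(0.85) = -1.13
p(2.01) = 4.31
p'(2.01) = -2.22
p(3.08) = 1.39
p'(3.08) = -3.23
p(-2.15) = 5.41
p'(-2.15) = 1.69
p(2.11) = 4.08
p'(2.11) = -2.31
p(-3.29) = 2.87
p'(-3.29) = 2.76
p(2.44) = 3.27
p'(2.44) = -2.62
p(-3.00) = 3.63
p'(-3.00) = 2.49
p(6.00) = -12.03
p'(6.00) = -5.97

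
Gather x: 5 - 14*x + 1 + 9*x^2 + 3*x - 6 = 9*x^2 - 11*x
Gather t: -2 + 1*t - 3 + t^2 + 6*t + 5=t^2 + 7*t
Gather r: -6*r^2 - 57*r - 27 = -6*r^2 - 57*r - 27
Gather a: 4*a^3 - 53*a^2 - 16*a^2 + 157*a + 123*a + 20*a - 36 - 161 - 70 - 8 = 4*a^3 - 69*a^2 + 300*a - 275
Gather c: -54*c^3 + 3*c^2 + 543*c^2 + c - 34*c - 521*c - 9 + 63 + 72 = -54*c^3 + 546*c^2 - 554*c + 126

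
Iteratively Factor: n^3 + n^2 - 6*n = (n)*(n^2 + n - 6) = n*(n + 3)*(n - 2)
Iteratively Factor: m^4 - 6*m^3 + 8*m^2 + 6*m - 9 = (m - 1)*(m^3 - 5*m^2 + 3*m + 9) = (m - 3)*(m - 1)*(m^2 - 2*m - 3) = (m - 3)*(m - 1)*(m + 1)*(m - 3)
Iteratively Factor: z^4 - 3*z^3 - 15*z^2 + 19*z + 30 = (z + 3)*(z^3 - 6*z^2 + 3*z + 10) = (z - 2)*(z + 3)*(z^2 - 4*z - 5) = (z - 2)*(z + 1)*(z + 3)*(z - 5)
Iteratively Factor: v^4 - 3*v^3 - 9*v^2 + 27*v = (v)*(v^3 - 3*v^2 - 9*v + 27) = v*(v - 3)*(v^2 - 9) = v*(v - 3)^2*(v + 3)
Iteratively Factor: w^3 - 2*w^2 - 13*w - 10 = (w + 2)*(w^2 - 4*w - 5) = (w + 1)*(w + 2)*(w - 5)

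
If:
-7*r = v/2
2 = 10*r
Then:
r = 1/5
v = -14/5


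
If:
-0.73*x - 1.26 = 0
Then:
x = -1.73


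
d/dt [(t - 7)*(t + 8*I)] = 2*t - 7 + 8*I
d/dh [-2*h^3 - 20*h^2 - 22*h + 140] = -6*h^2 - 40*h - 22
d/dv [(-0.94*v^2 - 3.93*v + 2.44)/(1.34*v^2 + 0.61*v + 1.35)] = (4.6928*v^2 - 9.0772*v - 6.7939)/(1.7956*v^4 + 1.6348*v^3 + 3.9901*v^2 + 1.647*v + 1.8225)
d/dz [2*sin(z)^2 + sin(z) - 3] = (4*sin(z) + 1)*cos(z)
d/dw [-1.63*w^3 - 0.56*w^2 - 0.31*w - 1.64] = -4.89*w^2 - 1.12*w - 0.31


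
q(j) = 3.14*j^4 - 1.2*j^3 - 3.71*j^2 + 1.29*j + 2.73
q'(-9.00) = -9379.77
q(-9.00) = 21166.95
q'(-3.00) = -347.97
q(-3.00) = 252.21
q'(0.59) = -1.76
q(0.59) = 2.33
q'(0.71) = -1.30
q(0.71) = 2.14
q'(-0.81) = -1.74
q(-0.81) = 1.24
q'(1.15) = 7.10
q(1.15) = 2.97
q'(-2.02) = -101.94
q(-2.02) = 47.16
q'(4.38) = 955.11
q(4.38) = 992.02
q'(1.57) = 29.37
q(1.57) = 10.04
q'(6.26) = 2894.91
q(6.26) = 4393.04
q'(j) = 12.56*j^3 - 3.6*j^2 - 7.42*j + 1.29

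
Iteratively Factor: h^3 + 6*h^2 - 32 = (h + 4)*(h^2 + 2*h - 8) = (h - 2)*(h + 4)*(h + 4)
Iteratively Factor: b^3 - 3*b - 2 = (b + 1)*(b^2 - b - 2) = (b - 2)*(b + 1)*(b + 1)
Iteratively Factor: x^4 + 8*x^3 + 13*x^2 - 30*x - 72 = (x + 4)*(x^3 + 4*x^2 - 3*x - 18) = (x + 3)*(x + 4)*(x^2 + x - 6) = (x - 2)*(x + 3)*(x + 4)*(x + 3)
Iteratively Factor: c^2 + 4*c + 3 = (c + 3)*(c + 1)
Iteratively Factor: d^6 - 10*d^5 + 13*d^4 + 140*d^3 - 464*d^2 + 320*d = (d)*(d^5 - 10*d^4 + 13*d^3 + 140*d^2 - 464*d + 320) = d*(d + 4)*(d^4 - 14*d^3 + 69*d^2 - 136*d + 80) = d*(d - 4)*(d + 4)*(d^3 - 10*d^2 + 29*d - 20) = d*(d - 5)*(d - 4)*(d + 4)*(d^2 - 5*d + 4) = d*(d - 5)*(d - 4)^2*(d + 4)*(d - 1)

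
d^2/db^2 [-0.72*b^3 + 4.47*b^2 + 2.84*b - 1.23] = 8.94 - 4.32*b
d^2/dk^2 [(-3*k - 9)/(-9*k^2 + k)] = 18*(27*k^3 + 243*k^2 - 27*k + 1)/(k^3*(729*k^3 - 243*k^2 + 27*k - 1))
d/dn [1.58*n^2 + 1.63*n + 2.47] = 3.16*n + 1.63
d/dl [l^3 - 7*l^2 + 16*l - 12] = 3*l^2 - 14*l + 16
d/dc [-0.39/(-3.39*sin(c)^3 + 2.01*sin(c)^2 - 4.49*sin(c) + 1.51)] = (-3.9663*sin(c)^2 + 1.5678*sin(c) - 1.7511)*cos(c)/(3.39*sin(c)^3 - 2.01*sin(c)^2 + 4.49*sin(c) - 1.51)^2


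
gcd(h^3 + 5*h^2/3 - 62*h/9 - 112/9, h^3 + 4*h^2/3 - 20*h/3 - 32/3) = h^2 - 2*h/3 - 16/3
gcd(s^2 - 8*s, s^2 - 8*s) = s^2 - 8*s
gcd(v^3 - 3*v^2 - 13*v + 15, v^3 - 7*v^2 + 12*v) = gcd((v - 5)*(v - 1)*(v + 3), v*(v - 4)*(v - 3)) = 1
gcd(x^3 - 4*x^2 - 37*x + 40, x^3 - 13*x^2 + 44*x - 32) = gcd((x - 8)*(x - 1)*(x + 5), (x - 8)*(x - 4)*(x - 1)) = x^2 - 9*x + 8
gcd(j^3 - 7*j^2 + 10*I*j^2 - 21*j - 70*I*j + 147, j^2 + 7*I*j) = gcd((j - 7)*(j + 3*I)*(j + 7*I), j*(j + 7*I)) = j + 7*I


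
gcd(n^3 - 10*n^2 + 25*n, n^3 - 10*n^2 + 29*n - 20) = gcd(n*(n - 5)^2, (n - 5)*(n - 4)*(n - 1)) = n - 5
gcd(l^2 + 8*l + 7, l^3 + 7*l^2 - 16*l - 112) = l + 7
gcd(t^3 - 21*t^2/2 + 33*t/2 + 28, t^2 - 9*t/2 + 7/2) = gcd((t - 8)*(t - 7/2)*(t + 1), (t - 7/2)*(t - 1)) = t - 7/2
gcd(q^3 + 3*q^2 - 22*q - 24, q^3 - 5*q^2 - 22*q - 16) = q + 1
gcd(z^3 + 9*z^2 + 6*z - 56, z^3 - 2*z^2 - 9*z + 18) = z - 2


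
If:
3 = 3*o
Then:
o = 1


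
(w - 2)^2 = w^2 - 4*w + 4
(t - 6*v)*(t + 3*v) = t^2 - 3*t*v - 18*v^2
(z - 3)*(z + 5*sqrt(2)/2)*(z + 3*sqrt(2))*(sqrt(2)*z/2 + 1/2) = sqrt(2)*z^4/2 - 3*sqrt(2)*z^3/2 + 6*z^3 - 18*z^2 + 41*sqrt(2)*z^2/4 - 123*sqrt(2)*z/4 + 15*z/2 - 45/2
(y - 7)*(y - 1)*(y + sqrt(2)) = y^3 - 8*y^2 + sqrt(2)*y^2 - 8*sqrt(2)*y + 7*y + 7*sqrt(2)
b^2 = b^2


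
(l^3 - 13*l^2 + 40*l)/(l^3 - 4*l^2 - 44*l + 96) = l*(l - 5)/(l^2 + 4*l - 12)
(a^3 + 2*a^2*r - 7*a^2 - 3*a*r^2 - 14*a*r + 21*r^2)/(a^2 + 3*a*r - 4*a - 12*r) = (a^2 - a*r - 7*a + 7*r)/(a - 4)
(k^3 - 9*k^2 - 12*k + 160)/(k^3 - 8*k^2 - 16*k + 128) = (k - 5)/(k - 4)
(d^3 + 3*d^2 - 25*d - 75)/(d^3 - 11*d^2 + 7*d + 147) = (d^2 - 25)/(d^2 - 14*d + 49)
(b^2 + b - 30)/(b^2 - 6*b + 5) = (b + 6)/(b - 1)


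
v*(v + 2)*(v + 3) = v^3 + 5*v^2 + 6*v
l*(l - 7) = l^2 - 7*l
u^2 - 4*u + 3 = (u - 3)*(u - 1)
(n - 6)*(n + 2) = n^2 - 4*n - 12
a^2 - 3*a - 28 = (a - 7)*(a + 4)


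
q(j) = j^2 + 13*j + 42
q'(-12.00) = -11.00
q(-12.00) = 30.00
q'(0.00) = 13.00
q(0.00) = 42.00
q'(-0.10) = 12.80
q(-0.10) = 40.71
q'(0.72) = 14.44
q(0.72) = 51.88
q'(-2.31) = 8.38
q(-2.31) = 17.31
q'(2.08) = 17.16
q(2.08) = 73.37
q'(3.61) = 20.22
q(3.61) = 101.96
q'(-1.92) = 9.16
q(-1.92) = 20.73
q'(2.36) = 17.72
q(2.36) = 78.25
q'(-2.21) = 8.58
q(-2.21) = 18.15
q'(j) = 2*j + 13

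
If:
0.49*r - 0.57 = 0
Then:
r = 1.16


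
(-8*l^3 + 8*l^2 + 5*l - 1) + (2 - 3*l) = -8*l^3 + 8*l^2 + 2*l + 1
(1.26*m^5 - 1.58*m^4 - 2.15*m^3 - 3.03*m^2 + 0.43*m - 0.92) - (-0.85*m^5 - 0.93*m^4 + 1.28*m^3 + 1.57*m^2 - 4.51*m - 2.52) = 2.11*m^5 - 0.65*m^4 - 3.43*m^3 - 4.6*m^2 + 4.94*m + 1.6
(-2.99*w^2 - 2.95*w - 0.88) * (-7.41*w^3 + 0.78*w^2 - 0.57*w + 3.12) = 22.1559*w^5 + 19.5273*w^4 + 5.9241*w^3 - 8.3337*w^2 - 8.7024*w - 2.7456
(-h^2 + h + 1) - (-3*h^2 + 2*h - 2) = 2*h^2 - h + 3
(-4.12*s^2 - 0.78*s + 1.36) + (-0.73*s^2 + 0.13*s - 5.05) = -4.85*s^2 - 0.65*s - 3.69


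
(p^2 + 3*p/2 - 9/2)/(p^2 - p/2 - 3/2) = (p + 3)/(p + 1)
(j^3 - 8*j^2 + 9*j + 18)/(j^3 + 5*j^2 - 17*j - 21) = (j - 6)/(j + 7)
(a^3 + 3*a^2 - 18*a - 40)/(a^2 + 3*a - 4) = (a^3 + 3*a^2 - 18*a - 40)/(a^2 + 3*a - 4)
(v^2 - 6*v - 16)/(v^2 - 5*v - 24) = (v + 2)/(v + 3)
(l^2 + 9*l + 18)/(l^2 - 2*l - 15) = (l + 6)/(l - 5)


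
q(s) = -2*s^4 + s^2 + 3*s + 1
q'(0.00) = 3.00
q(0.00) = 1.00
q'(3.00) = -207.00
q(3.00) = -143.00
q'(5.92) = -1644.96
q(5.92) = -2402.69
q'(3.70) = -394.82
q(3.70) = -349.04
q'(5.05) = -1017.20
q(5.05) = -1259.10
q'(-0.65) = 3.90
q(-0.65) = -0.88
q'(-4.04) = 522.43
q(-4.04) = -527.59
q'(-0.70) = 4.34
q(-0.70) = -1.09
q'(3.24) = -262.62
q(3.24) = -199.18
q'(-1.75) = 42.38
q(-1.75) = -19.95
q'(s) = -8*s^3 + 2*s + 3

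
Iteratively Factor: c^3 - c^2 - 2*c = (c - 2)*(c^2 + c) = c*(c - 2)*(c + 1)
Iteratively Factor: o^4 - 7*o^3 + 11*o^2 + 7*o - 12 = (o - 3)*(o^3 - 4*o^2 - o + 4) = (o - 3)*(o - 1)*(o^2 - 3*o - 4) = (o - 3)*(o - 1)*(o + 1)*(o - 4)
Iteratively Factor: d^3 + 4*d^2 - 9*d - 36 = (d + 3)*(d^2 + d - 12) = (d + 3)*(d + 4)*(d - 3)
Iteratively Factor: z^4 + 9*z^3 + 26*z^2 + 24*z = (z + 2)*(z^3 + 7*z^2 + 12*z) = (z + 2)*(z + 4)*(z^2 + 3*z) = (z + 2)*(z + 3)*(z + 4)*(z)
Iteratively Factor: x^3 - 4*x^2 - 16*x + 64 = (x - 4)*(x^2 - 16) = (x - 4)^2*(x + 4)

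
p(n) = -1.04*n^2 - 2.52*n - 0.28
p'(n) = -2.08*n - 2.52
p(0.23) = -0.91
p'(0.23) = -3.00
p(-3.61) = -4.74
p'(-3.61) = 4.99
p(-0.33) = 0.44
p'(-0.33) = -1.83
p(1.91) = -8.89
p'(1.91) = -6.49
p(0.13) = -0.63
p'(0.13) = -2.79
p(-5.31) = -16.22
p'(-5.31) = 8.52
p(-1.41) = 1.21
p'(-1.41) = 0.41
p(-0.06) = -0.13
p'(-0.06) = -2.40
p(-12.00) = -119.80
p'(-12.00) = 22.44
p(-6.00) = -22.60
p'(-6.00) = 9.96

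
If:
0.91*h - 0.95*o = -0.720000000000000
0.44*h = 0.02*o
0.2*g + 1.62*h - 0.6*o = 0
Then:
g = 2.09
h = 0.04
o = 0.79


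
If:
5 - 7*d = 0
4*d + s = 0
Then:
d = 5/7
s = -20/7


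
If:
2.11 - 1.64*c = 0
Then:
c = 1.29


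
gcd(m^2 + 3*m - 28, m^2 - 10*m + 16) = 1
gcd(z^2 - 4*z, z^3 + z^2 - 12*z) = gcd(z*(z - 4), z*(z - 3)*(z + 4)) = z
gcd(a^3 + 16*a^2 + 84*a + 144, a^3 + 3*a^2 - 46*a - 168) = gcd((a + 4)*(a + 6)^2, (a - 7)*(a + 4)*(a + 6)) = a^2 + 10*a + 24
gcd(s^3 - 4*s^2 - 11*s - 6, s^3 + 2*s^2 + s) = s^2 + 2*s + 1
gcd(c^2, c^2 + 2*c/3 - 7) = 1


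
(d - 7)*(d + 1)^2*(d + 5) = d^4 - 38*d^2 - 72*d - 35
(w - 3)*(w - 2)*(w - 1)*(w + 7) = w^4 + w^3 - 31*w^2 + 71*w - 42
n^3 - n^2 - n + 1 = (n - 1)^2*(n + 1)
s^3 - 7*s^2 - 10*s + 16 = (s - 8)*(s - 1)*(s + 2)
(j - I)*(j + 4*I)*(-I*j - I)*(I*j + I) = j^4 + 2*j^3 + 3*I*j^3 + 5*j^2 + 6*I*j^2 + 8*j + 3*I*j + 4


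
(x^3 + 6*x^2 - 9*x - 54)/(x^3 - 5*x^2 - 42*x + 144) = (x + 3)/(x - 8)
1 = 1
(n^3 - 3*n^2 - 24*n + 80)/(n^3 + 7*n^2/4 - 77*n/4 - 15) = 4*(n - 4)/(4*n + 3)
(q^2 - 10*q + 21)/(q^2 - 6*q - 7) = (q - 3)/(q + 1)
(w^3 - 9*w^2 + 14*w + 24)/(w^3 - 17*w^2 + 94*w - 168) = (w + 1)/(w - 7)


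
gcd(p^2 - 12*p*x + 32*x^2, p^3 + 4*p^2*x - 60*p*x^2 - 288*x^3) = -p + 8*x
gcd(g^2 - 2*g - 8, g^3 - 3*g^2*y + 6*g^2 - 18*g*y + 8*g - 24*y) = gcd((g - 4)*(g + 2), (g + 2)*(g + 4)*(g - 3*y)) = g + 2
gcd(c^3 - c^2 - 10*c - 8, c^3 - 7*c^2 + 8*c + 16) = c^2 - 3*c - 4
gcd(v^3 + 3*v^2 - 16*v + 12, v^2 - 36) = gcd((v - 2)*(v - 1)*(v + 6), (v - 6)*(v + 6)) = v + 6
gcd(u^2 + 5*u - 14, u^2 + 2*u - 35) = u + 7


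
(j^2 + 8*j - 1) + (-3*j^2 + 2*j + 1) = -2*j^2 + 10*j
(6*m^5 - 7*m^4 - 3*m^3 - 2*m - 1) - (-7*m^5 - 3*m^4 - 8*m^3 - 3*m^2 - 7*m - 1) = 13*m^5 - 4*m^4 + 5*m^3 + 3*m^2 + 5*m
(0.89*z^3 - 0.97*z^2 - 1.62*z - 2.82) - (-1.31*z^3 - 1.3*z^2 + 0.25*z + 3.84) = 2.2*z^3 + 0.33*z^2 - 1.87*z - 6.66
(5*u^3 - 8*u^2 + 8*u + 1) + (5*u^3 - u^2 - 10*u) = 10*u^3 - 9*u^2 - 2*u + 1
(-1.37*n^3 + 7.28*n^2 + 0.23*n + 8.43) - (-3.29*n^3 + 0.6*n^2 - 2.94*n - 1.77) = 1.92*n^3 + 6.68*n^2 + 3.17*n + 10.2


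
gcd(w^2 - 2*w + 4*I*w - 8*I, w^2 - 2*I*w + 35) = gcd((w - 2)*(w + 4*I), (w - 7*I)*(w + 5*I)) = 1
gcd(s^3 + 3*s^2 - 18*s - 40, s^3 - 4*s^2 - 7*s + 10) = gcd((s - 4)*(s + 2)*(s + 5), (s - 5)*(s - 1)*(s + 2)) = s + 2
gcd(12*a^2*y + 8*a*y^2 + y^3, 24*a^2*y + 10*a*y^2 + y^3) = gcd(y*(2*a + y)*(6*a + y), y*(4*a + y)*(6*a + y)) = 6*a*y + y^2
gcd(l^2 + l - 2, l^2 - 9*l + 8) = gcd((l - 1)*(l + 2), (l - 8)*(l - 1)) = l - 1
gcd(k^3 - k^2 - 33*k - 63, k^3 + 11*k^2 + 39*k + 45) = k^2 + 6*k + 9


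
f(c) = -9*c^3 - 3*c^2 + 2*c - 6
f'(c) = -27*c^2 - 6*c + 2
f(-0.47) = -6.67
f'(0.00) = 2.00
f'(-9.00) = -2131.00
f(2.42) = -146.28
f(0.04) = -5.93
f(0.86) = -12.22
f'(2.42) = -170.64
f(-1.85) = 37.02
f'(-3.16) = -248.65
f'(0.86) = -23.13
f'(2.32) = -157.24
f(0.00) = -6.00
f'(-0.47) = -1.14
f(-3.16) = 241.71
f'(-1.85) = -79.31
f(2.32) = -129.89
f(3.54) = -435.77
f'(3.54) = -357.59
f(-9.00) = 6294.00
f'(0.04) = 1.72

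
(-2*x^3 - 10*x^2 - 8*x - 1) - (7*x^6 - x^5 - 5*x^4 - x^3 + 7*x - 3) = -7*x^6 + x^5 + 5*x^4 - x^3 - 10*x^2 - 15*x + 2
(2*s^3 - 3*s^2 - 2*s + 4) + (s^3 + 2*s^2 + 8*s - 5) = 3*s^3 - s^2 + 6*s - 1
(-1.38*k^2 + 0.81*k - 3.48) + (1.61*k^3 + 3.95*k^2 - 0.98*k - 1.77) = 1.61*k^3 + 2.57*k^2 - 0.17*k - 5.25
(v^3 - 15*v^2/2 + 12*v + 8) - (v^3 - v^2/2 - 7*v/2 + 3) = -7*v^2 + 31*v/2 + 5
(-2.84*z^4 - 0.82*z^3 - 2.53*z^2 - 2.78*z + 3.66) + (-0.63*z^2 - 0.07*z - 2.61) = -2.84*z^4 - 0.82*z^3 - 3.16*z^2 - 2.85*z + 1.05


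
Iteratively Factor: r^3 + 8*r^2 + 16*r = (r + 4)*(r^2 + 4*r) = (r + 4)^2*(r)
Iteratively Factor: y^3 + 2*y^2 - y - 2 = (y - 1)*(y^2 + 3*y + 2) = (y - 1)*(y + 1)*(y + 2)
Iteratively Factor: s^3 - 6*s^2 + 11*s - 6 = (s - 2)*(s^2 - 4*s + 3) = (s - 3)*(s - 2)*(s - 1)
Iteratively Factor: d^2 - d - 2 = (d + 1)*(d - 2)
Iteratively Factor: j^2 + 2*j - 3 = (j - 1)*(j + 3)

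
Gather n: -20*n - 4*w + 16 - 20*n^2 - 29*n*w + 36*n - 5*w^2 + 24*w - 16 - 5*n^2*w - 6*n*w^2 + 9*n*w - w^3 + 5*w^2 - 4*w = n^2*(-5*w - 20) + n*(-6*w^2 - 20*w + 16) - w^3 + 16*w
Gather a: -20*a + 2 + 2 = 4 - 20*a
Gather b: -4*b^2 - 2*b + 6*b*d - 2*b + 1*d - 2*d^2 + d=-4*b^2 + b*(6*d - 4) - 2*d^2 + 2*d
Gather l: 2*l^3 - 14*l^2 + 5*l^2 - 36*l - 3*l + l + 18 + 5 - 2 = 2*l^3 - 9*l^2 - 38*l + 21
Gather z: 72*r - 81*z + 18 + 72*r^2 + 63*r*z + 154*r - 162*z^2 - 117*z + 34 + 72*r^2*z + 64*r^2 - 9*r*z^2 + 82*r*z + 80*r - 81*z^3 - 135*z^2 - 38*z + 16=136*r^2 + 306*r - 81*z^3 + z^2*(-9*r - 297) + z*(72*r^2 + 145*r - 236) + 68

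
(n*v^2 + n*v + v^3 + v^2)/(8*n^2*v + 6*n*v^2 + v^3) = (n*v + n + v^2 + v)/(8*n^2 + 6*n*v + v^2)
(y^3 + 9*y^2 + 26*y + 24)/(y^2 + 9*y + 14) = (y^2 + 7*y + 12)/(y + 7)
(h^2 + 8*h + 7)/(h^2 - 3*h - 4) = (h + 7)/(h - 4)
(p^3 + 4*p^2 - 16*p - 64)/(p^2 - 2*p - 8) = (p^2 + 8*p + 16)/(p + 2)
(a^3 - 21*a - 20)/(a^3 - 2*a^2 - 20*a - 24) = (-a^3 + 21*a + 20)/(-a^3 + 2*a^2 + 20*a + 24)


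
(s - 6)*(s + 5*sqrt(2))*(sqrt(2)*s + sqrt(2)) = sqrt(2)*s^3 - 5*sqrt(2)*s^2 + 10*s^2 - 50*s - 6*sqrt(2)*s - 60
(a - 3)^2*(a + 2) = a^3 - 4*a^2 - 3*a + 18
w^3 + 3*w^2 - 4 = (w - 1)*(w + 2)^2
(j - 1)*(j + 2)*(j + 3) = j^3 + 4*j^2 + j - 6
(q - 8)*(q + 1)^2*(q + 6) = q^4 - 51*q^2 - 98*q - 48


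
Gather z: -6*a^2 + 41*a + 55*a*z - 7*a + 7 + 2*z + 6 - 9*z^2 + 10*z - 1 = -6*a^2 + 34*a - 9*z^2 + z*(55*a + 12) + 12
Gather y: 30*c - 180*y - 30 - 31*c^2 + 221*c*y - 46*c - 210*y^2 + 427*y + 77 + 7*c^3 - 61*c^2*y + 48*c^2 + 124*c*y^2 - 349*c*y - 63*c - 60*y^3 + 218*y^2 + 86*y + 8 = 7*c^3 + 17*c^2 - 79*c - 60*y^3 + y^2*(124*c + 8) + y*(-61*c^2 - 128*c + 333) + 55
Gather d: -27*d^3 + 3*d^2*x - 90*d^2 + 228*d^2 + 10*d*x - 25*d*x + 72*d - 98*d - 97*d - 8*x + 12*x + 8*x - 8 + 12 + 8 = -27*d^3 + d^2*(3*x + 138) + d*(-15*x - 123) + 12*x + 12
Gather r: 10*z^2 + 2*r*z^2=2*r*z^2 + 10*z^2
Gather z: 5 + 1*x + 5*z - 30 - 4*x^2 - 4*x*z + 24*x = -4*x^2 + 25*x + z*(5 - 4*x) - 25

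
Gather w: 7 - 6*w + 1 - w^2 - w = -w^2 - 7*w + 8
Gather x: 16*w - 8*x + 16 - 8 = 16*w - 8*x + 8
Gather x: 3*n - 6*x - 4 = 3*n - 6*x - 4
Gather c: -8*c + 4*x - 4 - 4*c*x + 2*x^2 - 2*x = c*(-4*x - 8) + 2*x^2 + 2*x - 4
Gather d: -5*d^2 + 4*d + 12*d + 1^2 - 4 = -5*d^2 + 16*d - 3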